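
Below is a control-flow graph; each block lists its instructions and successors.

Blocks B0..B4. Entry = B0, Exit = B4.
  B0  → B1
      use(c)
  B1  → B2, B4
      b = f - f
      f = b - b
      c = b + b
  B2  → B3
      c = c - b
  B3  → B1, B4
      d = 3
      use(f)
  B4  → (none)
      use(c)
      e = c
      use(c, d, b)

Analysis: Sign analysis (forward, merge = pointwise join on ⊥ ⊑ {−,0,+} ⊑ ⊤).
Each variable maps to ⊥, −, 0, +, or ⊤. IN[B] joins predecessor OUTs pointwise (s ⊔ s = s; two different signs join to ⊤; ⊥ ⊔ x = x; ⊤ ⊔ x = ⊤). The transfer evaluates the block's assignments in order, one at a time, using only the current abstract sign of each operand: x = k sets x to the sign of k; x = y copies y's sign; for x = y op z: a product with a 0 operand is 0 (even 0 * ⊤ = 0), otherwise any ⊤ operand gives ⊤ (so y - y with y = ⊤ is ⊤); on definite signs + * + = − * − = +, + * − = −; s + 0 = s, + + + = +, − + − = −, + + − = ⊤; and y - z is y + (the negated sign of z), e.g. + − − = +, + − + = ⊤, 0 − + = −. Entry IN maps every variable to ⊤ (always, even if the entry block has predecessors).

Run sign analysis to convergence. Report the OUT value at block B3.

Fixpoint table:
  B0:   IN=(all ⊤)   OUT=(all ⊤)
  B1:   IN=(all ⊤)   OUT=(all ⊤)
  B2:   IN=(all ⊤)   OUT=(all ⊤)
  B3:   IN=(all ⊤)   OUT={d:+; rest ⊤}
  B4:   IN=(all ⊤)   OUT=(all ⊤)

Merge at B3: IN[B3] = OUT[B2] = {a: ⊤, b: ⊤, c: ⊤, d: ⊤, e: ⊤, f: ⊤}
Applying B3's transfer function to that IN value gives OUT[B3] (row B3 above).

Answer: {a: ⊤, b: ⊤, c: ⊤, d: +, e: ⊤, f: ⊤}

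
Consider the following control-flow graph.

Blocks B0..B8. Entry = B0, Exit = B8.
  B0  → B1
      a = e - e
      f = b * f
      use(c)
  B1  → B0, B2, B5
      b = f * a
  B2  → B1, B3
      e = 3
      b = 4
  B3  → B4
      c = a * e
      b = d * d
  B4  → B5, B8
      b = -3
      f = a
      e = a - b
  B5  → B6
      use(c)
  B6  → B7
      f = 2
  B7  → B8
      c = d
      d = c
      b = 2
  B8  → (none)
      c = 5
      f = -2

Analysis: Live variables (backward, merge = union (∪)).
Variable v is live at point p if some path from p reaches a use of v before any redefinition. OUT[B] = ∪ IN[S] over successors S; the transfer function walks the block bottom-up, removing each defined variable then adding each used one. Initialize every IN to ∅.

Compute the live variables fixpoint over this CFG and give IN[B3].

Answer: {a, d, e}

Trace:
Converged values:
  B0:  IN={b, c, d, e, f}  OUT={a, c, d, e, f}
  B1:  IN={a, c, d, e, f}  OUT={a, b, c, d, e, f}
  B2:  IN={a, c, d, f}  OUT={a, c, d, e, f}
  B3:  IN={a, d, e}  OUT={a, c, d}
  B4:  IN={a, c, d}  OUT={c, d}
  B5:  IN={c, d}  OUT={d}
  B6:  IN={d}  OUT={d}
  B7:  IN={d}  OUT={}
  B8:  IN={}  OUT={}

Merge at B3: OUT[B3] = IN[B4] = {a, c, d}
Applying B3's transfer function to that OUT value gives IN[B3] (row B3 above).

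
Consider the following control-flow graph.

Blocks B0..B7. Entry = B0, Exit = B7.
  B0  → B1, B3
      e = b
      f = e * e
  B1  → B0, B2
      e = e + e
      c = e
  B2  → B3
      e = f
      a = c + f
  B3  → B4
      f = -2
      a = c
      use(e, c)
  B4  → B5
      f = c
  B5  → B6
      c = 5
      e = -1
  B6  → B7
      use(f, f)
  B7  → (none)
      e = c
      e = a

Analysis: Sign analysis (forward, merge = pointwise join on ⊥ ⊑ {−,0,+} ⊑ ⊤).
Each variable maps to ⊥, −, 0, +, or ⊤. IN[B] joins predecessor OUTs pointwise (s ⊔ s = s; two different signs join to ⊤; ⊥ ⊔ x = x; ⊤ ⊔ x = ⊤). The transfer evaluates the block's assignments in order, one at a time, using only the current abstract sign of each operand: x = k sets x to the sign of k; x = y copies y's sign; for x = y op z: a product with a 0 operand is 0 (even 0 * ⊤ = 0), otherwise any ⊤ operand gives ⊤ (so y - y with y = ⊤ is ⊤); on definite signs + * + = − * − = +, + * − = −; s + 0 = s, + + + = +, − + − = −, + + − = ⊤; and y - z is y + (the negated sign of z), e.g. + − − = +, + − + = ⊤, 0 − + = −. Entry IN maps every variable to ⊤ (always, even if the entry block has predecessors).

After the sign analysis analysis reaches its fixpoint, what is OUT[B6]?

Answer: {a: ⊤, b: ⊤, c: +, d: ⊤, e: -, f: ⊤}

Working:
Per-block solution:
  B0:  IN=(all ⊤)  OUT=(all ⊤)
  B1:  IN=(all ⊤)  OUT=(all ⊤)
  B2:  IN=(all ⊤)  OUT=(all ⊤)
  B3:  IN=(all ⊤)  OUT={f:-; rest ⊤}
  B4:  IN={f:-; rest ⊤}  OUT=(all ⊤)
  B5:  IN=(all ⊤)  OUT={c:+, e:-; rest ⊤}
  B6:  IN={c:+, e:-; rest ⊤}  OUT={c:+, e:-; rest ⊤}
  B7:  IN={c:+, e:-; rest ⊤}  OUT={c:+; rest ⊤}

Merge at B6: IN[B6] = OUT[B5] = {a: ⊤, b: ⊤, c: +, d: ⊤, e: -, f: ⊤}
Applying B6's transfer function to that IN value gives OUT[B6] (row B6 above).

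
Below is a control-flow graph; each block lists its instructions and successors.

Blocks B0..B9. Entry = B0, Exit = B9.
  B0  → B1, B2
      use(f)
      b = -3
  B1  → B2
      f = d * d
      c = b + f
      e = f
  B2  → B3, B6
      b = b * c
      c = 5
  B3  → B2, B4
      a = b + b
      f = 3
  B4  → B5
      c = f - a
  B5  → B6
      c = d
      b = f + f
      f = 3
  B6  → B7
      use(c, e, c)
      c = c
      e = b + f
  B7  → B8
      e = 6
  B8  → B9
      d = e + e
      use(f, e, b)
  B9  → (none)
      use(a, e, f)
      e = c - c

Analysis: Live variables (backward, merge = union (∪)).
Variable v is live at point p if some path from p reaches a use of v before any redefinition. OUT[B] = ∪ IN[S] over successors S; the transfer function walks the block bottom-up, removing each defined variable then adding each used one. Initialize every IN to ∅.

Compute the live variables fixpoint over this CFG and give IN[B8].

Answer: {a, b, c, e, f}

Trace:
Fixpoint table:
  B0:  IN={a, c, d, e, f}  OUT={a, b, c, d, e, f}
  B1:  IN={a, b, d}  OUT={a, b, c, d, e, f}
  B2:  IN={a, b, c, d, e, f}  OUT={a, b, c, d, e, f}
  B3:  IN={b, c, d, e}  OUT={a, b, c, d, e, f}
  B4:  IN={a, d, e, f}  OUT={a, d, e, f}
  B5:  IN={a, d, e, f}  OUT={a, b, c, e, f}
  B6:  IN={a, b, c, e, f}  OUT={a, b, c, f}
  B7:  IN={a, b, c, f}  OUT={a, b, c, e, f}
  B8:  IN={a, b, c, e, f}  OUT={a, c, e, f}
  B9:  IN={a, c, e, f}  OUT={}

Merge at B8: OUT[B8] = IN[B9] = {a, c, e, f}
Applying B8's transfer function to that OUT value gives IN[B8] (row B8 above).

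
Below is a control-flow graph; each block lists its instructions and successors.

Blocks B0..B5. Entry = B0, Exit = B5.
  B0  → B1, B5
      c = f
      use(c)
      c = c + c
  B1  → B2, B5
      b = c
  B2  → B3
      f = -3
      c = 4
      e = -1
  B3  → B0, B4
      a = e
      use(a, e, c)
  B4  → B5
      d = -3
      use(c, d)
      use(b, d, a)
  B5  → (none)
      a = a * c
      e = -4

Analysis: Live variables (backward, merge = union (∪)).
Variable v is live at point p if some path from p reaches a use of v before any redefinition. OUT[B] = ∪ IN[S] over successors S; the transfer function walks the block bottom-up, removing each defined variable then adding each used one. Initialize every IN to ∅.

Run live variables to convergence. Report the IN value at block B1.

Answer: {a, c}

Working:
Per-block solution:
  B0:  IN={a, f}  OUT={a, c}
  B1:  IN={a, c}  OUT={a, b, c}
  B2:  IN={b}  OUT={b, c, e, f}
  B3:  IN={b, c, e, f}  OUT={a, b, c, f}
  B4:  IN={a, b, c}  OUT={a, c}
  B5:  IN={a, c}  OUT={}

Merge at B1: OUT[B1] = IN[B2] ⊔ IN[B5] = {a, b, c}
Applying B1's transfer function to that OUT value gives IN[B1] (row B1 above).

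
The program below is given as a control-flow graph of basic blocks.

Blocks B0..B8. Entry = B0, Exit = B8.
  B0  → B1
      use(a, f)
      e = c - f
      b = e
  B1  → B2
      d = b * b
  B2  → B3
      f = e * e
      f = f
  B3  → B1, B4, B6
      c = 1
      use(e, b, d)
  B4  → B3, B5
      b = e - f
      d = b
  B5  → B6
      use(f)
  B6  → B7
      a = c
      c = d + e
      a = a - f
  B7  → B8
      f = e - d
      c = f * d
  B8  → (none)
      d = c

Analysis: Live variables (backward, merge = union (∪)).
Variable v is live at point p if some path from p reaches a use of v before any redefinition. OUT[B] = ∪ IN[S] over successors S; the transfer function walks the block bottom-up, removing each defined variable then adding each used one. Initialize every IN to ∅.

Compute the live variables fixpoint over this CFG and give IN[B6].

Fixpoint table:
  B0:  IN={a, c, f}  OUT={b, e}
  B1:  IN={b, e}  OUT={b, d, e}
  B2:  IN={b, d, e}  OUT={b, d, e, f}
  B3:  IN={b, d, e, f}  OUT={b, c, d, e, f}
  B4:  IN={c, e, f}  OUT={b, c, d, e, f}
  B5:  IN={c, d, e, f}  OUT={c, d, e, f}
  B6:  IN={c, d, e, f}  OUT={d, e}
  B7:  IN={d, e}  OUT={c}
  B8:  IN={c}  OUT={}

Merge at B6: OUT[B6] = IN[B7] = {d, e}
Applying B6's transfer function to that OUT value gives IN[B6] (row B6 above).

Answer: {c, d, e, f}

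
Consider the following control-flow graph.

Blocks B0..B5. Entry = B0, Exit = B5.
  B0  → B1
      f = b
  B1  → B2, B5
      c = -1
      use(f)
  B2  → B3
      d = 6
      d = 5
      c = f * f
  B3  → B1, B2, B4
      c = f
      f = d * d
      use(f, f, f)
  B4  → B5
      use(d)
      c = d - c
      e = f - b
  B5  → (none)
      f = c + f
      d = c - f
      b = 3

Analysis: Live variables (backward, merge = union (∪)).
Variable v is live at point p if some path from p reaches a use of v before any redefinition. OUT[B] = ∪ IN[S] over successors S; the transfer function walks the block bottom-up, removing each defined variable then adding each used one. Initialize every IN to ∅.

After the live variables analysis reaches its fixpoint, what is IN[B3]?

Answer: {b, d, f}

Trace:
Per-block solution:
  B0:   IN={b}   OUT={b, f}
  B1:   IN={b, f}   OUT={b, c, f}
  B2:   IN={b, f}   OUT={b, d, f}
  B3:   IN={b, d, f}   OUT={b, c, d, f}
  B4:   IN={b, c, d, f}   OUT={c, f}
  B5:   IN={c, f}   OUT={}

Merge at B3: OUT[B3] = IN[B1] ⊔ IN[B2] ⊔ IN[B4] = {b, c, d, f}
Applying B3's transfer function to that OUT value gives IN[B3] (row B3 above).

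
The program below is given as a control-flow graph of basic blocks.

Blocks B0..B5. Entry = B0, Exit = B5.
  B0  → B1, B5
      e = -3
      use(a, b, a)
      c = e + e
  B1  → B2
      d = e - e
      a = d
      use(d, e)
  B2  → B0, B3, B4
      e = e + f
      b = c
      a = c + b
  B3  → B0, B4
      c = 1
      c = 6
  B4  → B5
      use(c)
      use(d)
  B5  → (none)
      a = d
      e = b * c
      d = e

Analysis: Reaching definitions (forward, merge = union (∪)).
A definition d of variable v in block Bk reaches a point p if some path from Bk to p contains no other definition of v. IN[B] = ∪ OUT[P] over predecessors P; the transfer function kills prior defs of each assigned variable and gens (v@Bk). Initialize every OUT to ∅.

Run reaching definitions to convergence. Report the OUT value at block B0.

Answer: {a@B2, b@B2, c@B0, d@B1, e@B0}

Working:
Converged values:
  B0:  IN={a@B2, b@B2, c@B0, c@B3, d@B1, e@B2}  OUT={a@B2, b@B2, c@B0, d@B1, e@B0}
  B1:  IN={a@B2, b@B2, c@B0, d@B1, e@B0}  OUT={a@B1, b@B2, c@B0, d@B1, e@B0}
  B2:  IN={a@B1, b@B2, c@B0, d@B1, e@B0}  OUT={a@B2, b@B2, c@B0, d@B1, e@B2}
  B3:  IN={a@B2, b@B2, c@B0, d@B1, e@B2}  OUT={a@B2, b@B2, c@B3, d@B1, e@B2}
  B4:  IN={a@B2, b@B2, c@B0, c@B3, d@B1, e@B2}  OUT={a@B2, b@B2, c@B0, c@B3, d@B1, e@B2}
  B5:  IN={a@B2, b@B2, c@B0, c@B3, d@B1, e@B0, e@B2}  OUT={a@B5, b@B2, c@B0, c@B3, d@B5, e@B5}

Merge at B0 (entry node, so the boundary value {} is joined with the incoming edge(s)): IN[B0] = {} ⊔ OUT[B2] ⊔ OUT[B3] = {a@B2, b@B2, c@B0, c@B3, d@B1, e@B2}
Applying B0's transfer function to that IN value gives OUT[B0] (row B0 above).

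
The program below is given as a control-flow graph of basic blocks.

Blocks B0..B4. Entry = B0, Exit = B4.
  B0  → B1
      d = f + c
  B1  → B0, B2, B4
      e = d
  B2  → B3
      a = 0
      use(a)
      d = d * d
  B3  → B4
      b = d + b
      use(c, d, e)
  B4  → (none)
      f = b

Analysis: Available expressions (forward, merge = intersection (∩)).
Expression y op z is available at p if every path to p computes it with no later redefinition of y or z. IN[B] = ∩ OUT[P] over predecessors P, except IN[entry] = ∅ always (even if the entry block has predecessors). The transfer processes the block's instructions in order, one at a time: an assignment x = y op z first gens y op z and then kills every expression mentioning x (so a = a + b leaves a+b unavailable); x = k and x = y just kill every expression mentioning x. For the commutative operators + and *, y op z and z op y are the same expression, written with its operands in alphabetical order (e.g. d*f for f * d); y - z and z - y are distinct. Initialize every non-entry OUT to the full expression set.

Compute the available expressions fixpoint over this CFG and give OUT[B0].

Fixpoint table:
  B0: | IN={} | OUT={c+f}
  B1: | IN={c+f} | OUT={c+f}
  B2: | IN={c+f} | OUT={c+f}
  B3: | IN={c+f} | OUT={c+f}
  B4: | IN={c+f} | OUT={}

Merge at B0 (entry node, so the boundary value {} is joined with the incoming edge(s)): IN[B0] = {} ∩ OUT[B1] = {}
Applying B0's transfer function to that IN value gives OUT[B0] (row B0 above).

Answer: {c+f}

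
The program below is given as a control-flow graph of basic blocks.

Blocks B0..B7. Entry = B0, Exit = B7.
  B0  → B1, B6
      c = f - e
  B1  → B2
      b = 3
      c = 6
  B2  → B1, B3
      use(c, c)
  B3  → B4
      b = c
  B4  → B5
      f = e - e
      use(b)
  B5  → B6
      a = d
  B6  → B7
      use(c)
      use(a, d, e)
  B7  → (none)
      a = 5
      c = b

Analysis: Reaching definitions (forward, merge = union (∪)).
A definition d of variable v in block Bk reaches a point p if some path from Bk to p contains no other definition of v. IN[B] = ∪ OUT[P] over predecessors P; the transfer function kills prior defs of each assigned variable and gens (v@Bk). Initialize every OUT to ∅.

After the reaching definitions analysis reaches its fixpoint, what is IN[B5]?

Converged values:
  B0: | IN={} | OUT={c@B0}
  B1: | IN={b@B1, c@B0, c@B1} | OUT={b@B1, c@B1}
  B2: | IN={b@B1, c@B1} | OUT={b@B1, c@B1}
  B3: | IN={b@B1, c@B1} | OUT={b@B3, c@B1}
  B4: | IN={b@B3, c@B1} | OUT={b@B3, c@B1, f@B4}
  B5: | IN={b@B3, c@B1, f@B4} | OUT={a@B5, b@B3, c@B1, f@B4}
  B6: | IN={a@B5, b@B3, c@B0, c@B1, f@B4} | OUT={a@B5, b@B3, c@B0, c@B1, f@B4}
  B7: | IN={a@B5, b@B3, c@B0, c@B1, f@B4} | OUT={a@B7, b@B3, c@B7, f@B4}

Merge at B5: IN[B5] = OUT[B4] = {b@B3, c@B1, f@B4}

Answer: {b@B3, c@B1, f@B4}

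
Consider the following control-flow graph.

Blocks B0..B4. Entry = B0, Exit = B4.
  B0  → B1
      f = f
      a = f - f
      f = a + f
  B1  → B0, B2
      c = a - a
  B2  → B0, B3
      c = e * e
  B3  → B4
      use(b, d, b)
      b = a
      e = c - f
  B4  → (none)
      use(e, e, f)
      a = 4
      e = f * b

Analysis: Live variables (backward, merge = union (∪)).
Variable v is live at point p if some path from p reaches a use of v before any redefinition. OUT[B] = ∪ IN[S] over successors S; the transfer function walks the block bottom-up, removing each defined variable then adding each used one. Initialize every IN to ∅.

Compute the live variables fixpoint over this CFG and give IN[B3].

Answer: {a, b, c, d, f}

Working:
Converged values:
  B0:   IN={b, d, e, f}   OUT={a, b, d, e, f}
  B1:   IN={a, b, d, e, f}   OUT={a, b, d, e, f}
  B2:   IN={a, b, d, e, f}   OUT={a, b, c, d, e, f}
  B3:   IN={a, b, c, d, f}   OUT={b, e, f}
  B4:   IN={b, e, f}   OUT={}

Merge at B3: OUT[B3] = IN[B4] = {b, e, f}
Applying B3's transfer function to that OUT value gives IN[B3] (row B3 above).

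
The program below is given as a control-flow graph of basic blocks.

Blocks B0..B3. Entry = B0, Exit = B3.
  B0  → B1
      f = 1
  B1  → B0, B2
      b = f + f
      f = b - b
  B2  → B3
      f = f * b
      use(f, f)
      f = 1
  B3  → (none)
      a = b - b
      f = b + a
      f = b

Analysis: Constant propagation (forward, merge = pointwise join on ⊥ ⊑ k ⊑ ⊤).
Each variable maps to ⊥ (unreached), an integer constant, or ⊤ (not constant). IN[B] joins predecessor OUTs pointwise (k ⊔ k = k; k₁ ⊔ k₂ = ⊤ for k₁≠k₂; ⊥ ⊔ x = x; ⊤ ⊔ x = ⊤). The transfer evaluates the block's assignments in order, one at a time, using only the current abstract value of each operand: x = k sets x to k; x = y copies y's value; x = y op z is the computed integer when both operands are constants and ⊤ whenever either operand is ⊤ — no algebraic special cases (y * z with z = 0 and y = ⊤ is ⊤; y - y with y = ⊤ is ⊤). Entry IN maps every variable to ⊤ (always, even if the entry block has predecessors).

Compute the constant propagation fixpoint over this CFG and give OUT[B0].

Per-block solution:
  B0:   IN=(all ⊤)   OUT={f:1; rest ⊤}
  B1:   IN={f:1; rest ⊤}   OUT={b:2, f:0; rest ⊤}
  B2:   IN={b:2, f:0; rest ⊤}   OUT={b:2, f:1; rest ⊤}
  B3:   IN={b:2, f:1; rest ⊤}   OUT={a:0, b:2, f:2; rest ⊤}

Merge at B0 (entry node, so the boundary value (all ⊤) is joined with the incoming edge(s)): IN[B0] = (all ⊤) ⊔ OUT[B1] = {a: ⊤, b: ⊤, c: ⊤, d: ⊤, e: ⊤, f: ⊤}
Applying B0's transfer function to that IN value gives OUT[B0] (row B0 above).

Answer: {a: ⊤, b: ⊤, c: ⊤, d: ⊤, e: ⊤, f: 1}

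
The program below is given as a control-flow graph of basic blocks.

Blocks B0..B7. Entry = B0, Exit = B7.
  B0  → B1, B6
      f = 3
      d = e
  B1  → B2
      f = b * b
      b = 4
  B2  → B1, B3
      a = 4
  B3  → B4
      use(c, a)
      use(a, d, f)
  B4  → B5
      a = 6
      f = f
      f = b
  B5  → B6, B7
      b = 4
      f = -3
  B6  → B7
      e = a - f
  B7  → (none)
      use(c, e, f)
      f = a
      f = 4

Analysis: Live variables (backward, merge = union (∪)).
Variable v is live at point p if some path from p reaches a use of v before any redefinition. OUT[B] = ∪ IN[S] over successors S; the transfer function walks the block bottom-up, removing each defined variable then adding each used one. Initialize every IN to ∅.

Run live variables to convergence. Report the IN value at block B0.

Per-block solution:
  B0:  IN={a, b, c, e}  OUT={a, b, c, d, e, f}
  B1:  IN={b, c, d, e}  OUT={b, c, d, e, f}
  B2:  IN={b, c, d, e, f}  OUT={a, b, c, d, e, f}
  B3:  IN={a, b, c, d, e, f}  OUT={b, c, e, f}
  B4:  IN={b, c, e, f}  OUT={a, c, e}
  B5:  IN={a, c, e}  OUT={a, c, e, f}
  B6:  IN={a, c, f}  OUT={a, c, e, f}
  B7:  IN={a, c, e, f}  OUT={}

Merge at B0: OUT[B0] = IN[B1] ⊔ IN[B6] = {a, b, c, d, e, f}
Applying B0's transfer function to that OUT value gives IN[B0] (row B0 above).

Answer: {a, b, c, e}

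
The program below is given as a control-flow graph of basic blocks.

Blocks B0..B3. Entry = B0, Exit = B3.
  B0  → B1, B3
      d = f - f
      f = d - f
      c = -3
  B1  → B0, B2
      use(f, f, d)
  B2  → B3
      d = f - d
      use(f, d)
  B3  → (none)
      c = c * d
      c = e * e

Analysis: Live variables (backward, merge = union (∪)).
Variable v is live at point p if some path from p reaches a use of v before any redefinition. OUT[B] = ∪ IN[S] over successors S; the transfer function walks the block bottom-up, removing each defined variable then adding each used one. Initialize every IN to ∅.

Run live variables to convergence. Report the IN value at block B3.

Fixpoint table:
  B0:   IN={e, f}   OUT={c, d, e, f}
  B1:   IN={c, d, e, f}   OUT={c, d, e, f}
  B2:   IN={c, d, e, f}   OUT={c, d, e}
  B3:   IN={c, d, e}   OUT={}

B3 is the boundary node: OUT[B3] = {}
Applying B3's transfer function to that OUT value gives IN[B3] (row B3 above).

Answer: {c, d, e}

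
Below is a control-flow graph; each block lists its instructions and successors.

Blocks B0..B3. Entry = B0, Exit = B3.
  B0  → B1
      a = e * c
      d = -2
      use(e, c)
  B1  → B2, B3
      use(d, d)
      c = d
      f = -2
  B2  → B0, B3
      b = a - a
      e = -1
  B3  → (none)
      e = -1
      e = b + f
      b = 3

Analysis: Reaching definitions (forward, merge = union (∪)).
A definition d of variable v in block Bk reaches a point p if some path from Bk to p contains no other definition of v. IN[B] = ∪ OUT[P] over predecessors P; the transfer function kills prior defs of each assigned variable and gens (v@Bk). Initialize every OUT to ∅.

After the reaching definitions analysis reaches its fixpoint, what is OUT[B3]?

Answer: {a@B0, b@B3, c@B1, d@B0, e@B3, f@B1}

Trace:
Fixpoint table:
  B0:  IN={a@B0, b@B2, c@B1, d@B0, e@B2, f@B1}  OUT={a@B0, b@B2, c@B1, d@B0, e@B2, f@B1}
  B1:  IN={a@B0, b@B2, c@B1, d@B0, e@B2, f@B1}  OUT={a@B0, b@B2, c@B1, d@B0, e@B2, f@B1}
  B2:  IN={a@B0, b@B2, c@B1, d@B0, e@B2, f@B1}  OUT={a@B0, b@B2, c@B1, d@B0, e@B2, f@B1}
  B3:  IN={a@B0, b@B2, c@B1, d@B0, e@B2, f@B1}  OUT={a@B0, b@B3, c@B1, d@B0, e@B3, f@B1}

Merge at B3: IN[B3] = OUT[B1] ⊔ OUT[B2] = {a@B0, b@B2, c@B1, d@B0, e@B2, f@B1}
Applying B3's transfer function to that IN value gives OUT[B3] (row B3 above).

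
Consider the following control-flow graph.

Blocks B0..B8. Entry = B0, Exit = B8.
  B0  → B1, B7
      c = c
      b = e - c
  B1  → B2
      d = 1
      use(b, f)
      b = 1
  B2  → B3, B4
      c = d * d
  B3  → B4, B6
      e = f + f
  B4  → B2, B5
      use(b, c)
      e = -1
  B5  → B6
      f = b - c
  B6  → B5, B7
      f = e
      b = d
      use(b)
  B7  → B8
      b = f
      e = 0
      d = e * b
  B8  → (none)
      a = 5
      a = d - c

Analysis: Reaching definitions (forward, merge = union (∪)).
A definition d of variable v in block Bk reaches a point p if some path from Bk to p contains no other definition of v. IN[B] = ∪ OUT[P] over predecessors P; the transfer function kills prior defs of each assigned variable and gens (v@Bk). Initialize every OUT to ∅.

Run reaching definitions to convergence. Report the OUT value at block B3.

Per-block solution:
  B0: | IN={} | OUT={b@B0, c@B0}
  B1: | IN={b@B0, c@B0} | OUT={b@B1, c@B0, d@B1}
  B2: | IN={b@B1, c@B0, c@B2, d@B1, e@B4} | OUT={b@B1, c@B2, d@B1, e@B4}
  B3: | IN={b@B1, c@B2, d@B1, e@B4} | OUT={b@B1, c@B2, d@B1, e@B3}
  B4: | IN={b@B1, c@B2, d@B1, e@B3, e@B4} | OUT={b@B1, c@B2, d@B1, e@B4}
  B5: | IN={b@B1, b@B6, c@B2, d@B1, e@B3, e@B4, f@B6} | OUT={b@B1, b@B6, c@B2, d@B1, e@B3, e@B4, f@B5}
  B6: | IN={b@B1, b@B6, c@B2, d@B1, e@B3, e@B4, f@B5} | OUT={b@B6, c@B2, d@B1, e@B3, e@B4, f@B6}
  B7: | IN={b@B0, b@B6, c@B0, c@B2, d@B1, e@B3, e@B4, f@B6} | OUT={b@B7, c@B0, c@B2, d@B7, e@B7, f@B6}
  B8: | IN={b@B7, c@B0, c@B2, d@B7, e@B7, f@B6} | OUT={a@B8, b@B7, c@B0, c@B2, d@B7, e@B7, f@B6}

Merge at B3: IN[B3] = OUT[B2] = {b@B1, c@B2, d@B1, e@B4}
Applying B3's transfer function to that IN value gives OUT[B3] (row B3 above).

Answer: {b@B1, c@B2, d@B1, e@B3}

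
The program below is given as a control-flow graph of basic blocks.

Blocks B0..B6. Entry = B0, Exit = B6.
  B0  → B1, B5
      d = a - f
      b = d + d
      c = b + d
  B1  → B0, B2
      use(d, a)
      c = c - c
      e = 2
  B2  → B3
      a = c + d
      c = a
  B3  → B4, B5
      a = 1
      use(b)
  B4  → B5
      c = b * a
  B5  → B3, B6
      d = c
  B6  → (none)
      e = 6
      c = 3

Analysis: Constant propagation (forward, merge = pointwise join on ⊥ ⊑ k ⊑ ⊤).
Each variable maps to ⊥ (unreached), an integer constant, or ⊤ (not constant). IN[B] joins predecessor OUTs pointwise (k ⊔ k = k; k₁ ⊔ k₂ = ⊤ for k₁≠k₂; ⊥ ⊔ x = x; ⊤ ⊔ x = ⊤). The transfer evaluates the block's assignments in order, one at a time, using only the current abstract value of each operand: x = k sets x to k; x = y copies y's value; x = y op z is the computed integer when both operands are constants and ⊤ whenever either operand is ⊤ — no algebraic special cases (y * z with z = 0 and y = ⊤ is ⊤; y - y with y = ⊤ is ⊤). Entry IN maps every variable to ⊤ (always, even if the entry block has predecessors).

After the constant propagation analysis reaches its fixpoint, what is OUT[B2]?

Converged values:
  B0: | IN=(all ⊤) | OUT=(all ⊤)
  B1: | IN=(all ⊤) | OUT={e:2; rest ⊤}
  B2: | IN={e:2; rest ⊤} | OUT={e:2; rest ⊤}
  B3: | IN=(all ⊤) | OUT={a:1; rest ⊤}
  B4: | IN={a:1; rest ⊤} | OUT={a:1; rest ⊤}
  B5: | IN=(all ⊤) | OUT=(all ⊤)
  B6: | IN=(all ⊤) | OUT={c:3, e:6; rest ⊤}

Merge at B2: IN[B2] = OUT[B1] = {a: ⊤, b: ⊤, c: ⊤, d: ⊤, e: 2, f: ⊤}
Applying B2's transfer function to that IN value gives OUT[B2] (row B2 above).

Answer: {a: ⊤, b: ⊤, c: ⊤, d: ⊤, e: 2, f: ⊤}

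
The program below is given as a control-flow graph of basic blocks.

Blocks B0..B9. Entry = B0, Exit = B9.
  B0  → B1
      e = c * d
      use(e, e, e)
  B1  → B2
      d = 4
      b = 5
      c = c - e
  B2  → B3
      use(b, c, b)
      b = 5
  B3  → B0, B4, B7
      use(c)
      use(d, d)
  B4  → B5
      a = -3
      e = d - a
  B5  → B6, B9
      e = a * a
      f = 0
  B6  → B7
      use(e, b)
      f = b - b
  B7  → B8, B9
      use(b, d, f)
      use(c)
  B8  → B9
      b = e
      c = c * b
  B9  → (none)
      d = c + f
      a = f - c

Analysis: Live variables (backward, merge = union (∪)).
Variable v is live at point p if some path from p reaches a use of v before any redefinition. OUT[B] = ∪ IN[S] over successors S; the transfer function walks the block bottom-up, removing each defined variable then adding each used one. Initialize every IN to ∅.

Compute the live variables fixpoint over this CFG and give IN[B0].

Converged values:
  B0:   IN={c, d, f}   OUT={c, e, f}
  B1:   IN={c, e, f}   OUT={b, c, d, e, f}
  B2:   IN={b, c, d, e, f}   OUT={b, c, d, e, f}
  B3:   IN={b, c, d, e, f}   OUT={b, c, d, e, f}
  B4:   IN={b, c, d}   OUT={a, b, c, d}
  B5:   IN={a, b, c, d}   OUT={b, c, d, e, f}
  B6:   IN={b, c, d, e}   OUT={b, c, d, e, f}
  B7:   IN={b, c, d, e, f}   OUT={c, e, f}
  B8:   IN={c, e, f}   OUT={c, f}
  B9:   IN={c, f}   OUT={}

Merge at B0: OUT[B0] = IN[B1] = {c, e, f}
Applying B0's transfer function to that OUT value gives IN[B0] (row B0 above).

Answer: {c, d, f}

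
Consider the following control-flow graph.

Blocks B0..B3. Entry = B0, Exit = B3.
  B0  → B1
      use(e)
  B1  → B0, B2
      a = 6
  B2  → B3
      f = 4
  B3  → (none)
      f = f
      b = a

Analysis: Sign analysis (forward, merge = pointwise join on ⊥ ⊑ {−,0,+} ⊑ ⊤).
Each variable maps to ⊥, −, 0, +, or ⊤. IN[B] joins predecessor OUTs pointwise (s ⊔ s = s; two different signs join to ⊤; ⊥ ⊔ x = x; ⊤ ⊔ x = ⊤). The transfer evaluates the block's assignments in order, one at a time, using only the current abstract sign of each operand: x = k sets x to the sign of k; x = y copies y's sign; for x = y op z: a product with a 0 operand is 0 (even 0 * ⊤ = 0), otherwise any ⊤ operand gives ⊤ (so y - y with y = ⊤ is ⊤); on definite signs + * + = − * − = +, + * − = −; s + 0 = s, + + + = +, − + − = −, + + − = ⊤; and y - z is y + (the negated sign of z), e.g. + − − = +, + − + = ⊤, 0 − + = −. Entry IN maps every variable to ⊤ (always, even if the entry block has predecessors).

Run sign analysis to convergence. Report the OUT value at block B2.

Per-block solution:
  B0:  IN=(all ⊤)  OUT=(all ⊤)
  B1:  IN=(all ⊤)  OUT={a:+; rest ⊤}
  B2:  IN={a:+; rest ⊤}  OUT={a:+, f:+; rest ⊤}
  B3:  IN={a:+, f:+; rest ⊤}  OUT={a:+, b:+, f:+; rest ⊤}

Merge at B2: IN[B2] = OUT[B1] = {a: +, b: ⊤, c: ⊤, d: ⊤, e: ⊤, f: ⊤}
Applying B2's transfer function to that IN value gives OUT[B2] (row B2 above).

Answer: {a: +, b: ⊤, c: ⊤, d: ⊤, e: ⊤, f: +}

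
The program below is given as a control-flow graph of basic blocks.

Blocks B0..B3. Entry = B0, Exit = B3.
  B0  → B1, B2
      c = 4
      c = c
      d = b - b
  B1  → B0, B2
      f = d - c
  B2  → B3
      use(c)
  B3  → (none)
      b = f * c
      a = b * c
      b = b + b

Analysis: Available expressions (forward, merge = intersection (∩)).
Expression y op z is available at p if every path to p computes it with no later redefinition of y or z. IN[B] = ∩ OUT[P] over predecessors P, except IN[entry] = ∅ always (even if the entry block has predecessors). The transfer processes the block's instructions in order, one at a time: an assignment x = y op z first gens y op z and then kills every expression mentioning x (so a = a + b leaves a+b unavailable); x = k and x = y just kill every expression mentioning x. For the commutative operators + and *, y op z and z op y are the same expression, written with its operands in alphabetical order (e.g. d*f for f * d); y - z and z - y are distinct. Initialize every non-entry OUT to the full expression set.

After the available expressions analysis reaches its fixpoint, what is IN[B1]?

Answer: {b-b}

Working:
Fixpoint table:
  B0:  IN={}  OUT={b-b}
  B1:  IN={b-b}  OUT={b-b, d-c}
  B2:  IN={b-b}  OUT={b-b}
  B3:  IN={b-b}  OUT={c*f}

Merge at B1: IN[B1] = OUT[B0] = {b-b}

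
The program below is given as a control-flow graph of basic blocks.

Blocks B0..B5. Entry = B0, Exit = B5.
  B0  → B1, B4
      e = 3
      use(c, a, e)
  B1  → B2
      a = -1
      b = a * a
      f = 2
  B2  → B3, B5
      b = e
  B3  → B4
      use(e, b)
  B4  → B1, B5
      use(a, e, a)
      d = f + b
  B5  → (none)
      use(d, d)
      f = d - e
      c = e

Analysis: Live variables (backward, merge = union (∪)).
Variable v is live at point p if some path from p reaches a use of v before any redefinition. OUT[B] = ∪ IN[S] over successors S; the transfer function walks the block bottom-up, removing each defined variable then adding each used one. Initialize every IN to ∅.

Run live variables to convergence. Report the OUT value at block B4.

Answer: {d, e}

Working:
Converged values:
  B0: | IN={a, b, c, d, f} | OUT={a, b, d, e, f}
  B1: | IN={d, e} | OUT={a, d, e, f}
  B2: | IN={a, d, e, f} | OUT={a, b, d, e, f}
  B3: | IN={a, b, e, f} | OUT={a, b, e, f}
  B4: | IN={a, b, e, f} | OUT={d, e}
  B5: | IN={d, e} | OUT={}

Merge at B4: OUT[B4] = IN[B1] ⊔ IN[B5] = {d, e}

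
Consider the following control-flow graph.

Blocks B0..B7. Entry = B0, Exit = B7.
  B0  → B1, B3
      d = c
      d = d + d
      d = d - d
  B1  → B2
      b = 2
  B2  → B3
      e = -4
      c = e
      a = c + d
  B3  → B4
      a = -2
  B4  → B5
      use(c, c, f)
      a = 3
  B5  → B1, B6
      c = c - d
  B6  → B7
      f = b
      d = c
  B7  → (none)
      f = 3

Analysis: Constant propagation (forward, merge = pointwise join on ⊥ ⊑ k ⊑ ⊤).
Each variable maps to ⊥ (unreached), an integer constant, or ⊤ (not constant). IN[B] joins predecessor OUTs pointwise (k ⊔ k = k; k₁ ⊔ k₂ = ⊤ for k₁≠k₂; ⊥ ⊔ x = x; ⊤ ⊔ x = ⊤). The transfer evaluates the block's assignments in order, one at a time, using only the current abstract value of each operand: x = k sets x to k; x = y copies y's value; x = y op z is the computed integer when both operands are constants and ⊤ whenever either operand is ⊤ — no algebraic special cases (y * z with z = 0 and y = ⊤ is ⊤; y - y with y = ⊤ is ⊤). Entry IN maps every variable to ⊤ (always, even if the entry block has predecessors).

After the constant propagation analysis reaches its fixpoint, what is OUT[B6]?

Fixpoint table:
  B0:   IN=(all ⊤)   OUT=(all ⊤)
  B1:   IN=(all ⊤)   OUT={b:2; rest ⊤}
  B2:   IN={b:2; rest ⊤}   OUT={b:2, c:-4, e:-4; rest ⊤}
  B3:   IN=(all ⊤)   OUT={a:-2; rest ⊤}
  B4:   IN={a:-2; rest ⊤}   OUT={a:3; rest ⊤}
  B5:   IN={a:3; rest ⊤}   OUT={a:3; rest ⊤}
  B6:   IN={a:3; rest ⊤}   OUT={a:3; rest ⊤}
  B7:   IN={a:3; rest ⊤}   OUT={a:3, f:3; rest ⊤}

Merge at B6: IN[B6] = OUT[B5] = {a: 3, b: ⊤, c: ⊤, d: ⊤, e: ⊤, f: ⊤}
Applying B6's transfer function to that IN value gives OUT[B6] (row B6 above).

Answer: {a: 3, b: ⊤, c: ⊤, d: ⊤, e: ⊤, f: ⊤}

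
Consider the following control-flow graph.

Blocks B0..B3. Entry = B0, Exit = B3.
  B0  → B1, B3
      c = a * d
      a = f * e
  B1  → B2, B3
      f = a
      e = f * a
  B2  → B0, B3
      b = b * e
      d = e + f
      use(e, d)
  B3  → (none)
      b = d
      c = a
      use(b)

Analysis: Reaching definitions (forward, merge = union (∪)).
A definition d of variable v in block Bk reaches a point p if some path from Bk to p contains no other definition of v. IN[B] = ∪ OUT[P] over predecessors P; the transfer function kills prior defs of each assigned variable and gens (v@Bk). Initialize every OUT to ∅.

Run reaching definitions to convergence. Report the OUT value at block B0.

Fixpoint table:
  B0:  IN={a@B0, b@B2, c@B0, d@B2, e@B1, f@B1}  OUT={a@B0, b@B2, c@B0, d@B2, e@B1, f@B1}
  B1:  IN={a@B0, b@B2, c@B0, d@B2, e@B1, f@B1}  OUT={a@B0, b@B2, c@B0, d@B2, e@B1, f@B1}
  B2:  IN={a@B0, b@B2, c@B0, d@B2, e@B1, f@B1}  OUT={a@B0, b@B2, c@B0, d@B2, e@B1, f@B1}
  B3:  IN={a@B0, b@B2, c@B0, d@B2, e@B1, f@B1}  OUT={a@B0, b@B3, c@B3, d@B2, e@B1, f@B1}

Merge at B0 (entry node, so the boundary value {} is joined with the incoming edge(s)): IN[B0] = {} ⊔ OUT[B2] = {a@B0, b@B2, c@B0, d@B2, e@B1, f@B1}
Applying B0's transfer function to that IN value gives OUT[B0] (row B0 above).

Answer: {a@B0, b@B2, c@B0, d@B2, e@B1, f@B1}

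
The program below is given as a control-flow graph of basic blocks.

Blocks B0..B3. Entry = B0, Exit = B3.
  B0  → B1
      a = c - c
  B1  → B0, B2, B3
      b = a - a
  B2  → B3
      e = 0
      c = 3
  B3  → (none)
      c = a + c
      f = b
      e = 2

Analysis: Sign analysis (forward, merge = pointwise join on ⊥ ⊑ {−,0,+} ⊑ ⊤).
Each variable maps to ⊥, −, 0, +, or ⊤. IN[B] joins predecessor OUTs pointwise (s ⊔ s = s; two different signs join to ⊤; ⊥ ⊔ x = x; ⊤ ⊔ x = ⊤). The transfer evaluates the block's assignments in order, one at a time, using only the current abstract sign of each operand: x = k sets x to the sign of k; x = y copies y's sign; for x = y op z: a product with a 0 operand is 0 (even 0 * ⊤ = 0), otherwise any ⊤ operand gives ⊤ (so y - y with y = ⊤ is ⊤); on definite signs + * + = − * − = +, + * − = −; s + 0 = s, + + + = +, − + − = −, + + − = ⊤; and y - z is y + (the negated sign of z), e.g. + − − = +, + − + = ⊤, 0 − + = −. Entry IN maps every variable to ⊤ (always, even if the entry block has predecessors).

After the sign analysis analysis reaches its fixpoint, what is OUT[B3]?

Answer: {a: ⊤, b: ⊤, c: ⊤, d: ⊤, e: +, f: ⊤}

Working:
Fixpoint table:
  B0: | IN=(all ⊤) | OUT=(all ⊤)
  B1: | IN=(all ⊤) | OUT=(all ⊤)
  B2: | IN=(all ⊤) | OUT={c:+, e:0; rest ⊤}
  B3: | IN=(all ⊤) | OUT={e:+; rest ⊤}

Merge at B3: IN[B3] = OUT[B1] ⊔ OUT[B2] = {a: ⊤, b: ⊤, c: ⊤, d: ⊤, e: ⊤, f: ⊤}
Applying B3's transfer function to that IN value gives OUT[B3] (row B3 above).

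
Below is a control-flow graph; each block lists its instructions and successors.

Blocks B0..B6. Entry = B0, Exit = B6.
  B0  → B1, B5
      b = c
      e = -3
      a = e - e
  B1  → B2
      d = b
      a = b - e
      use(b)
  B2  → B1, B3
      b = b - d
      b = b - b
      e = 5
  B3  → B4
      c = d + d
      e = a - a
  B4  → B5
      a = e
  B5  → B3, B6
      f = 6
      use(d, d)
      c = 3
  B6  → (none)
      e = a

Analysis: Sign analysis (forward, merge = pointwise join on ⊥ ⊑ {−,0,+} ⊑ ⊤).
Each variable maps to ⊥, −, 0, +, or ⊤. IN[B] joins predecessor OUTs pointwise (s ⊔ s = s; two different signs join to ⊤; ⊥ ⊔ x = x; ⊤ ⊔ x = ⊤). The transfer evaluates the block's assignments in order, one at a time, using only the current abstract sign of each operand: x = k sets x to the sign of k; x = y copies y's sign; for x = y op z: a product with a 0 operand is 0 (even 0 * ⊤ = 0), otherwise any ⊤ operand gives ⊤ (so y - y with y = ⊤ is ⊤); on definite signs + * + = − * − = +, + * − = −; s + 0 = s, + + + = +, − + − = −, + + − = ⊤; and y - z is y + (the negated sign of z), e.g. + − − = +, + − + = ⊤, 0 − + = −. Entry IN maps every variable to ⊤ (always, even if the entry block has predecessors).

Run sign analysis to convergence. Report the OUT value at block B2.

Answer: {a: ⊤, b: ⊤, c: ⊤, d: ⊤, e: +, f: ⊤}

Derivation:
Fixpoint table:
  B0: | IN=(all ⊤) | OUT={e:-; rest ⊤}
  B1: | IN=(all ⊤) | OUT=(all ⊤)
  B2: | IN=(all ⊤) | OUT={e:+; rest ⊤}
  B3: | IN=(all ⊤) | OUT=(all ⊤)
  B4: | IN=(all ⊤) | OUT=(all ⊤)
  B5: | IN=(all ⊤) | OUT={c:+, f:+; rest ⊤}
  B6: | IN={c:+, f:+; rest ⊤} | OUT={c:+, f:+; rest ⊤}

Merge at B2: IN[B2] = OUT[B1] = {a: ⊤, b: ⊤, c: ⊤, d: ⊤, e: ⊤, f: ⊤}
Applying B2's transfer function to that IN value gives OUT[B2] (row B2 above).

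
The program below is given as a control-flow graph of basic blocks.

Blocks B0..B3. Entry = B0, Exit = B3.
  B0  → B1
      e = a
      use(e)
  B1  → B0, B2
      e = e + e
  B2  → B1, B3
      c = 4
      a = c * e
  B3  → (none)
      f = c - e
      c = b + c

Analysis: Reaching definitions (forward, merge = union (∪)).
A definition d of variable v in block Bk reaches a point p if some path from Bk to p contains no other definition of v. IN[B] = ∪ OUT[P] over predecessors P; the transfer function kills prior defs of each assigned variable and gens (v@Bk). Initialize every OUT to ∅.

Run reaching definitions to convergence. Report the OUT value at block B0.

Answer: {a@B2, c@B2, e@B0}

Working:
Converged values:
  B0:   IN={a@B2, c@B2, e@B1}   OUT={a@B2, c@B2, e@B0}
  B1:   IN={a@B2, c@B2, e@B0, e@B1}   OUT={a@B2, c@B2, e@B1}
  B2:   IN={a@B2, c@B2, e@B1}   OUT={a@B2, c@B2, e@B1}
  B3:   IN={a@B2, c@B2, e@B1}   OUT={a@B2, c@B3, e@B1, f@B3}

Merge at B0 (entry node, so the boundary value {} is joined with the incoming edge(s)): IN[B0] = {} ⊔ OUT[B1] = {a@B2, c@B2, e@B1}
Applying B0's transfer function to that IN value gives OUT[B0] (row B0 above).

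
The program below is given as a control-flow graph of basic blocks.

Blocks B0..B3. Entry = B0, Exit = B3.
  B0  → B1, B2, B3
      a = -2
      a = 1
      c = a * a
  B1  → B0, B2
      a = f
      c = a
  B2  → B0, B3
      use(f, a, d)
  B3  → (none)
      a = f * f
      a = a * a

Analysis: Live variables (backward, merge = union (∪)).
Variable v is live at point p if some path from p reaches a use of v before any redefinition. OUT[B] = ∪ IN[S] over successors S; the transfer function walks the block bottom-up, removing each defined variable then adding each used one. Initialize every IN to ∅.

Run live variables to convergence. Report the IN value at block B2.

Converged values:
  B0:  IN={d, f}  OUT={a, d, f}
  B1:  IN={d, f}  OUT={a, d, f}
  B2:  IN={a, d, f}  OUT={d, f}
  B3:  IN={f}  OUT={}

Merge at B2: OUT[B2] = IN[B0] ⊔ IN[B3] = {d, f}
Applying B2's transfer function to that OUT value gives IN[B2] (row B2 above).

Answer: {a, d, f}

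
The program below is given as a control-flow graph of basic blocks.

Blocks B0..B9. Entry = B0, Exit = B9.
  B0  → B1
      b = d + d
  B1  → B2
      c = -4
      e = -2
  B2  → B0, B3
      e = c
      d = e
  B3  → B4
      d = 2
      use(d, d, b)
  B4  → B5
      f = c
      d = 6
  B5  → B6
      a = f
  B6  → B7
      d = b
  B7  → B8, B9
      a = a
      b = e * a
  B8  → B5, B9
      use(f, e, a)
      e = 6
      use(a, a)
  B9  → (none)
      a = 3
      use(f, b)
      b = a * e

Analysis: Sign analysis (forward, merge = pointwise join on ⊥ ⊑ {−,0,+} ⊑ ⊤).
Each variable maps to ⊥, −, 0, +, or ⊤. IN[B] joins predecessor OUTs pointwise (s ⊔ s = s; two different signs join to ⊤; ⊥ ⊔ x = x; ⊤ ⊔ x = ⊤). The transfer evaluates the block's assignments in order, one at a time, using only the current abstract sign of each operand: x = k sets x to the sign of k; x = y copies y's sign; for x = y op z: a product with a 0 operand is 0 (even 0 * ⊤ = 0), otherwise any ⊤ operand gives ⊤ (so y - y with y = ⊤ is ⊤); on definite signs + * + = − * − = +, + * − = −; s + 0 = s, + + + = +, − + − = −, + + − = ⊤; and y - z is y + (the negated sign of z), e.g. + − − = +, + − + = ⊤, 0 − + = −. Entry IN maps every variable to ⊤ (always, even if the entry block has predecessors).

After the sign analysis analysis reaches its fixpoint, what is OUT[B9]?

Fixpoint table:
  B0:  IN=(all ⊤)  OUT=(all ⊤)
  B1:  IN=(all ⊤)  OUT={c:-, e:-; rest ⊤}
  B2:  IN={c:-, e:-; rest ⊤}  OUT={c:-, d:-, e:-; rest ⊤}
  B3:  IN={c:-, d:-, e:-; rest ⊤}  OUT={c:-, d:+, e:-; rest ⊤}
  B4:  IN={c:-, d:+, e:-; rest ⊤}  OUT={c:-, d:+, e:-, f:-; rest ⊤}
  B5:  IN={c:-, f:-; rest ⊤}  OUT={a:-, c:-, f:-; rest ⊤}
  B6:  IN={a:-, c:-, f:-; rest ⊤}  OUT={a:-, c:-, f:-; rest ⊤}
  B7:  IN={a:-, c:-, f:-; rest ⊤}  OUT={a:-, c:-, f:-; rest ⊤}
  B8:  IN={a:-, c:-, f:-; rest ⊤}  OUT={a:-, c:-, e:+, f:-; rest ⊤}
  B9:  IN={a:-, c:-, f:-; rest ⊤}  OUT={a:+, c:-, f:-; rest ⊤}

Merge at B9: IN[B9] = OUT[B7] ⊔ OUT[B8] = {a: -, b: ⊤, c: -, d: ⊤, e: ⊤, f: -}
Applying B9's transfer function to that IN value gives OUT[B9] (row B9 above).

Answer: {a: +, b: ⊤, c: -, d: ⊤, e: ⊤, f: -}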